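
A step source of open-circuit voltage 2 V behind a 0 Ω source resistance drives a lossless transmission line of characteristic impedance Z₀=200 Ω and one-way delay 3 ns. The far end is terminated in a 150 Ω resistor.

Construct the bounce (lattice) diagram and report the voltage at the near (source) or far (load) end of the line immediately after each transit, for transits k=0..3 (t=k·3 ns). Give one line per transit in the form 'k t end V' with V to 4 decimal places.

Γ_L=-0.142857, Γ_S=-1.000000; launch V₁=2·200/200=2.000000
k=0 src: V=2.0000
k=1 load: inc=2.000000, refl=2.000000·-0.142857=-0.2857; V=0.000000+2.000000+-0.285714=1.7143
k=2 src: inc=-0.285714, refl=-0.285714·-1.000000=0.2857; V=2.000000+-0.285714+0.285714=2.0000
k=3 load: inc=0.285714, refl=0.285714·-0.142857=-0.0408; V=1.714286+0.285714+-0.040816=1.9592

0 0 source 2.0000
1 3 load 1.7143
2 6 source 2.0000
3 9 load 1.9592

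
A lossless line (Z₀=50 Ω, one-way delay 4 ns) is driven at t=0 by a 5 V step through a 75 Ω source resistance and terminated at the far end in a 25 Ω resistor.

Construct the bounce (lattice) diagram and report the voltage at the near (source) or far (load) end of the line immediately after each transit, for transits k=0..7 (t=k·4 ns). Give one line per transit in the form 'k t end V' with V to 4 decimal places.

Γ_L=-0.333333, Γ_S=0.200000; launch V₁=5·50/125=2.000000
k=0 src: V=2.0000
k=1 load: inc=2.000000, refl=2.000000·-0.333333=-0.6667; V=0.000000+2.000000+-0.666667=1.3333
k=2 src: inc=-0.666667, refl=-0.666667·0.200000=-0.1333; V=2.000000+-0.666667+-0.133333=1.2000
k=3 load: inc=-0.133333, refl=-0.133333·-0.333333=0.0444; V=1.333333+-0.133333+0.044444=1.2444
k=4 src: inc=0.044444, refl=0.044444·0.200000=0.0089; V=1.200000+0.044444+0.008889=1.2533
k=5 load: inc=0.008889, refl=0.008889·-0.333333=-0.0030; V=1.244444+0.008889+-0.002963=1.2504
k=6 src: inc=-0.002963, refl=-0.002963·0.200000=-0.0006; V=1.253333+-0.002963+-0.000593=1.2498
k=7 load: inc=-0.000593, refl=-0.000593·-0.333333=0.0002; V=1.250370+-0.000593+0.000198=1.2500

0 0 source 2.0000
1 4 load 1.3333
2 8 source 1.2000
3 12 load 1.2444
4 16 source 1.2533
5 20 load 1.2504
6 24 source 1.2498
7 28 load 1.2500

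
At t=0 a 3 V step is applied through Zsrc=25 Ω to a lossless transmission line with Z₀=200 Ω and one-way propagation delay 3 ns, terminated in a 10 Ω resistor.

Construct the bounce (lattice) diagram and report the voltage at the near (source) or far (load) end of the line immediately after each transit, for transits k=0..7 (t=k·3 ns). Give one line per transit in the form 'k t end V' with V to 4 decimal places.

Γ_L=-0.904762, Γ_S=-0.777778; launch V₁=3·200/225=2.666667
k=0 src: V=2.6667
k=1 load: inc=2.666667, refl=2.666667·-0.904762=-2.4127; V=0.000000+2.666667+-2.412698=0.2540
k=2 src: inc=-2.412698, refl=-2.412698·-0.777778=1.8765; V=2.666667+-2.412698+1.876543=2.1305
k=3 load: inc=1.876543, refl=1.876543·-0.904762=-1.6978; V=0.253968+1.876543+-1.697825=0.4327
k=4 src: inc=-1.697825, refl=-1.697825·-0.777778=1.3205; V=2.130511+-1.697825+1.320530=1.7532
k=5 load: inc=1.320530, refl=1.320530·-0.904762=-1.1948; V=0.432687+1.320530+-1.194766=0.5585
k=6 src: inc=-1.194766, refl=-1.194766·-0.777778=0.9293; V=1.753217+-1.194766+0.929262=1.4877
k=7 load: inc=0.929262, refl=0.929262·-0.904762=-0.8408; V=0.558451+0.929262+-0.840761=0.6470

0 0 source 2.6667
1 3 load 0.2540
2 6 source 2.1305
3 9 load 0.4327
4 12 source 1.7532
5 15 load 0.5585
6 18 source 1.4877
7 21 load 0.6470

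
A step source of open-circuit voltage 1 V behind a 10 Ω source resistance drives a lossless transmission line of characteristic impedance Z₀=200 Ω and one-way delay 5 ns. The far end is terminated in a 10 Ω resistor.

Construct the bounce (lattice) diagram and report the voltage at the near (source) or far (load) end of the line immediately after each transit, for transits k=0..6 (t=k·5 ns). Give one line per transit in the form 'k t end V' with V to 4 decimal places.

0 0 source 0.9524
1 5 load 0.0907
2 10 source 0.8703
3 15 load 0.1650
4 20 source 0.8031
5 25 load 0.2257
6 30 source 0.7481

Γ_L=-0.904762, Γ_S=-0.904762; launch V₁=1·200/210=0.952381
k=0 src: V=0.9524
k=1 load: inc=0.952381, refl=0.952381·-0.904762=-0.8617; V=0.000000+0.952381+-0.861678=0.0907
k=2 src: inc=-0.861678, refl=-0.861678·-0.904762=0.7796; V=0.952381+-0.861678+0.779613=0.8703
k=3 load: inc=0.779613, refl=0.779613·-0.904762=-0.7054; V=0.090703+0.779613+-0.705365=0.1650
k=4 src: inc=-0.705365, refl=-0.705365·-0.904762=0.6382; V=0.870316+-0.705365+0.638187=0.8031
k=5 load: inc=0.638187, refl=0.638187·-0.904762=-0.5774; V=0.164952+0.638187+-0.577407=0.2257
k=6 src: inc=-0.577407, refl=-0.577407·-0.904762=0.5224; V=0.803139+-0.577407+0.522416=0.7481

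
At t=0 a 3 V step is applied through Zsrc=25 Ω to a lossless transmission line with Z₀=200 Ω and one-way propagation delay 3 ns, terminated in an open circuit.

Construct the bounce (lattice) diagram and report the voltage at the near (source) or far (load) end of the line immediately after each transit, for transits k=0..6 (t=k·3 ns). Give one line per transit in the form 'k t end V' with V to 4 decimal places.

0 0 source 2.6667
1 3 load 5.3333
2 6 source 3.2593
3 9 load 1.1852
4 12 source 2.7984
5 15 load 4.4115
6 18 source 3.1568

Γ_L=1.000000, Γ_S=-0.777778; launch V₁=3·200/225=2.666667
k=0 src: V=2.6667
k=1 load: inc=2.666667, refl=2.666667·1.000000=2.6667; V=0.000000+2.666667+2.666667=5.3333
k=2 src: inc=2.666667, refl=2.666667·-0.777778=-2.0741; V=2.666667+2.666667+-2.074074=3.2593
k=3 load: inc=-2.074074, refl=-2.074074·1.000000=-2.0741; V=5.333333+-2.074074+-2.074074=1.1852
k=4 src: inc=-2.074074, refl=-2.074074·-0.777778=1.6132; V=3.259259+-2.074074+1.613169=2.7984
k=5 load: inc=1.613169, refl=1.613169·1.000000=1.6132; V=1.185185+1.613169+1.613169=4.4115
k=6 src: inc=1.613169, refl=1.613169·-0.777778=-1.2547; V=2.798354+1.613169+-1.254687=3.1568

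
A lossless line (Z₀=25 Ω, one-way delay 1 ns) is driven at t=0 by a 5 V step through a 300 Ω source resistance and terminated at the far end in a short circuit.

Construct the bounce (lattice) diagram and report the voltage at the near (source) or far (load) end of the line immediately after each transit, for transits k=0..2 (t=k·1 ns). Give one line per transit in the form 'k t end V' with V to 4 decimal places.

0 0 source 0.3846
1 1 load 0.0000
2 2 source -0.3254

Γ_L=-1.000000, Γ_S=0.846154; launch V₁=5·25/325=0.384615
k=0 src: V=0.3846
k=1 load: inc=0.384615, refl=0.384615·-1.000000=-0.3846; V=0.000000+0.384615+-0.384615=0.0000
k=2 src: inc=-0.384615, refl=-0.384615·0.846154=-0.3254; V=0.384615+-0.384615+-0.325444=-0.3254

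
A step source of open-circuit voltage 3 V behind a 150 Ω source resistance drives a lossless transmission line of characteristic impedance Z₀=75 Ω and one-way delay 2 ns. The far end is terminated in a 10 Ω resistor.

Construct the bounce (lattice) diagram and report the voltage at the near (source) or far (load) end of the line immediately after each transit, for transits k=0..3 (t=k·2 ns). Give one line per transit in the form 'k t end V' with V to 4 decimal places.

Γ_L=-0.764706, Γ_S=0.333333; launch V₁=3·75/225=1.000000
k=0 src: V=1.0000
k=1 load: inc=1.000000, refl=1.000000·-0.764706=-0.7647; V=0.000000+1.000000+-0.764706=0.2353
k=2 src: inc=-0.764706, refl=-0.764706·0.333333=-0.2549; V=1.000000+-0.764706+-0.254902=-0.0196
k=3 load: inc=-0.254902, refl=-0.254902·-0.764706=0.1949; V=0.235294+-0.254902+0.194925=0.1753

0 0 source 1.0000
1 2 load 0.2353
2 4 source -0.0196
3 6 load 0.1753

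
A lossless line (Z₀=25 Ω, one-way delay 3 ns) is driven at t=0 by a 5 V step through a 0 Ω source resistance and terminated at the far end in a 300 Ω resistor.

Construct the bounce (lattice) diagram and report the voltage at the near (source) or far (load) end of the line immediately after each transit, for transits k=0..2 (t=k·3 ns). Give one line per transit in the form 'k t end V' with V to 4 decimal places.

Γ_L=0.846154, Γ_S=-1.000000; launch V₁=5·25/25=5.000000
k=0 src: V=5.0000
k=1 load: inc=5.000000, refl=5.000000·0.846154=4.2308; V=0.000000+5.000000+4.230769=9.2308
k=2 src: inc=4.230769, refl=4.230769·-1.000000=-4.2308; V=5.000000+4.230769+-4.230769=5.0000

0 0 source 5.0000
1 3 load 9.2308
2 6 source 5.0000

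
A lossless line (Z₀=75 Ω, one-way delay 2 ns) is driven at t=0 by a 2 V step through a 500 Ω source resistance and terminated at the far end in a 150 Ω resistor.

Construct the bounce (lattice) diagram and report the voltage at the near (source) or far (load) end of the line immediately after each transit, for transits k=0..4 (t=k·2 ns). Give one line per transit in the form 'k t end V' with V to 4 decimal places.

Γ_L=0.333333, Γ_S=0.739130; launch V₁=2·75/575=0.260870
k=0 src: V=0.2609
k=1 load: inc=0.260870, refl=0.260870·0.333333=0.0870; V=0.000000+0.260870+0.086957=0.3478
k=2 src: inc=0.086957, refl=0.086957·0.739130=0.0643; V=0.260870+0.086957+0.064272=0.4121
k=3 load: inc=0.064272, refl=0.064272·0.333333=0.0214; V=0.347826+0.064272+0.021424=0.4335
k=4 src: inc=0.021424, refl=0.021424·0.739130=0.0158; V=0.412098+0.021424+0.015835=0.4494

0 0 source 0.2609
1 2 load 0.3478
2 4 source 0.4121
3 6 load 0.4335
4 8 source 0.4494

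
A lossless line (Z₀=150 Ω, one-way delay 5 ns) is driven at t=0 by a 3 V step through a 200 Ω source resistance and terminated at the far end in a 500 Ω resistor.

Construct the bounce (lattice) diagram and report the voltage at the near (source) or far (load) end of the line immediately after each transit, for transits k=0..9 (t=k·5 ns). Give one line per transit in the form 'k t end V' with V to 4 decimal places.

0 0 source 1.2857
1 5 load 1.9780
2 10 source 2.0769
3 15 load 2.1302
4 20 source 2.1378
5 25 load 2.1419
6 30 source 2.1425
7 35 load 2.1428
8 40 source 2.1428
9 45 load 2.1429

Γ_L=0.538462, Γ_S=0.142857; launch V₁=3·150/350=1.285714
k=0 src: V=1.2857
k=1 load: inc=1.285714, refl=1.285714·0.538462=0.6923; V=0.000000+1.285714+0.692308=1.9780
k=2 src: inc=0.692308, refl=0.692308·0.142857=0.0989; V=1.285714+0.692308+0.098901=2.0769
k=3 load: inc=0.098901, refl=0.098901·0.538462=0.0533; V=1.978022+0.098901+0.053254=2.1302
k=4 src: inc=0.053254, refl=0.053254·0.142857=0.0076; V=2.076923+0.053254+0.007608=2.1378
k=5 load: inc=0.007608, refl=0.007608·0.538462=0.0041; V=2.130178+0.007608+0.004096=2.1419
k=6 src: inc=0.004096, refl=0.004096·0.142857=0.0006; V=2.137785+0.004096+0.000585=2.1425
k=7 load: inc=0.000585, refl=0.000585·0.538462=0.0003; V=2.141882+0.000585+0.000315=2.1428
k=8 src: inc=0.000315, refl=0.000315·0.142857=0.0000; V=2.142467+0.000315+0.000045=2.1428
k=9 load: inc=0.000045, refl=0.000045·0.538462=0.0000; V=2.142782+0.000045+0.000024=2.1429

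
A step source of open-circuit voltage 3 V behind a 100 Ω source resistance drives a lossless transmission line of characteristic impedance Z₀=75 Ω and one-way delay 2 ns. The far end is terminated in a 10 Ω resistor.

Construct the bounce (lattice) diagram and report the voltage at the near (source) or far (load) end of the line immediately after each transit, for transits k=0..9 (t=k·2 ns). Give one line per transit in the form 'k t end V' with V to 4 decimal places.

Γ_L=-0.764706, Γ_S=0.142857; launch V₁=3·75/175=1.285714
k=0 src: V=1.2857
k=1 load: inc=1.285714, refl=1.285714·-0.764706=-0.9832; V=0.000000+1.285714+-0.983193=0.3025
k=2 src: inc=-0.983193, refl=-0.983193·0.142857=-0.1405; V=1.285714+-0.983193+-0.140456=0.1621
k=3 load: inc=-0.140456, refl=-0.140456·-0.764706=0.1074; V=0.302521+-0.140456+0.107408=0.2695
k=4 src: inc=0.107408, refl=0.107408·0.142857=0.0153; V=0.162065+0.107408+0.015344=0.2848
k=5 load: inc=0.015344, refl=0.015344·-0.764706=-0.0117; V=0.269472+0.015344+-0.011734=0.2731
k=6 src: inc=-0.011734, refl=-0.011734·0.142857=-0.0017; V=0.284816+-0.011734+-0.001676=0.2714
k=7 load: inc=-0.001676, refl=-0.001676·-0.764706=0.0013; V=0.273083+-0.001676+0.001282=0.2727
k=8 src: inc=0.001282, refl=0.001282·0.142857=0.0002; V=0.271407+0.001282+0.000183=0.2729
k=9 load: inc=0.000183, refl=0.000183·-0.764706=-0.0001; V=0.272688+0.000183+-0.000140=0.2727

0 0 source 1.2857
1 2 load 0.3025
2 4 source 0.1621
3 6 load 0.2695
4 8 source 0.2848
5 10 load 0.2731
6 12 source 0.2714
7 14 load 0.2727
8 16 source 0.2729
9 18 load 0.2727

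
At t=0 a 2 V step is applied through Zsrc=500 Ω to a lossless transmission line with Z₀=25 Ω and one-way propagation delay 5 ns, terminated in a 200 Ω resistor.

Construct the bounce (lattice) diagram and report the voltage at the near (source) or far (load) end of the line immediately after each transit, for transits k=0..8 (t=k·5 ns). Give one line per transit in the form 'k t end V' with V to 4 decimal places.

Γ_L=0.777778, Γ_S=0.904762; launch V₁=2·25/525=0.095238
k=0 src: V=0.0952
k=1 load: inc=0.095238, refl=0.095238·0.777778=0.0741; V=0.000000+0.095238+0.074074=0.1693
k=2 src: inc=0.074074, refl=0.074074·0.904762=0.0670; V=0.095238+0.074074+0.067019=0.2363
k=3 load: inc=0.067019, refl=0.067019·0.777778=0.0521; V=0.169312+0.067019+0.052126=0.2885
k=4 src: inc=0.052126, refl=0.052126·0.904762=0.0472; V=0.236332+0.052126+0.047162=0.3356
k=5 load: inc=0.047162, refl=0.047162·0.777778=0.0367; V=0.288458+0.047162+0.036681=0.3723
k=6 src: inc=0.036681, refl=0.036681·0.904762=0.0332; V=0.335620+0.036681+0.033188=0.4055
k=7 load: inc=0.033188, refl=0.033188·0.777778=0.0258; V=0.372301+0.033188+0.025813=0.4313
k=8 src: inc=0.025813, refl=0.025813·0.904762=0.0234; V=0.405489+0.025813+0.023354=0.4547

0 0 source 0.0952
1 5 load 0.1693
2 10 source 0.2363
3 15 load 0.2885
4 20 source 0.3356
5 25 load 0.3723
6 30 source 0.4055
7 35 load 0.4313
8 40 source 0.4547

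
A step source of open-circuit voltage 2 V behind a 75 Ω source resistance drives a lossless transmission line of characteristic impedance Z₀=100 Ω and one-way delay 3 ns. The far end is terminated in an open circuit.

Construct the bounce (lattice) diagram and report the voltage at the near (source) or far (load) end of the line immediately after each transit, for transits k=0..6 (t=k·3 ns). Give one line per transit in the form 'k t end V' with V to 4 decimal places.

0 0 source 1.1429
1 3 load 2.2857
2 6 source 2.1224
3 9 load 1.9592
4 12 source 1.9825
5 15 load 2.0058
6 18 source 2.0025

Γ_L=1.000000, Γ_S=-0.142857; launch V₁=2·100/175=1.142857
k=0 src: V=1.1429
k=1 load: inc=1.142857, refl=1.142857·1.000000=1.1429; V=0.000000+1.142857+1.142857=2.2857
k=2 src: inc=1.142857, refl=1.142857·-0.142857=-0.1633; V=1.142857+1.142857+-0.163265=2.1224
k=3 load: inc=-0.163265, refl=-0.163265·1.000000=-0.1633; V=2.285714+-0.163265+-0.163265=1.9592
k=4 src: inc=-0.163265, refl=-0.163265·-0.142857=0.0233; V=2.122449+-0.163265+0.023324=1.9825
k=5 load: inc=0.023324, refl=0.023324·1.000000=0.0233; V=1.959184+0.023324+0.023324=2.0058
k=6 src: inc=0.023324, refl=0.023324·-0.142857=-0.0033; V=1.982507+0.023324+-0.003332=2.0025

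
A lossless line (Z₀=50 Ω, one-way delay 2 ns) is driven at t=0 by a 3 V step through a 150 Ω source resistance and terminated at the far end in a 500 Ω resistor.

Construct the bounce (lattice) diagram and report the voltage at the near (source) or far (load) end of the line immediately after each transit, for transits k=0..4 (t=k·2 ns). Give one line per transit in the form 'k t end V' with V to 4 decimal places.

Γ_L=0.818182, Γ_S=0.500000; launch V₁=3·50/200=0.750000
k=0 src: V=0.7500
k=1 load: inc=0.750000, refl=0.750000·0.818182=0.6136; V=0.000000+0.750000+0.613636=1.3636
k=2 src: inc=0.613636, refl=0.613636·0.500000=0.3068; V=0.750000+0.613636+0.306818=1.6705
k=3 load: inc=0.306818, refl=0.306818·0.818182=0.2510; V=1.363636+0.306818+0.251033=1.9215
k=4 src: inc=0.251033, refl=0.251033·0.500000=0.1255; V=1.670455+0.251033+0.125517=2.0470

0 0 source 0.7500
1 2 load 1.3636
2 4 source 1.6705
3 6 load 1.9215
4 8 source 2.0470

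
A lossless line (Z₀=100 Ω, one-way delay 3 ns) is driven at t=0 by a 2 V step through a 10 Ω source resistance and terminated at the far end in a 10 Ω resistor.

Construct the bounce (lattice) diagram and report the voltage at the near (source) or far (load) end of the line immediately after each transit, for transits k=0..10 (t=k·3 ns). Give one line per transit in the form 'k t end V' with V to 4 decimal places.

0 0 source 1.8182
1 3 load 0.3306
2 6 source 1.5477
3 9 load 0.5519
4 12 source 1.3666
5 15 load 0.7000
6 18 source 1.2454
7 21 load 0.7992
8 24 source 1.1643
9 27 load 0.8656
10 30 source 1.1100

Γ_L=-0.818182, Γ_S=-0.818182; launch V₁=2·100/110=1.818182
k=0 src: V=1.8182
k=1 load: inc=1.818182, refl=1.818182·-0.818182=-1.4876; V=0.000000+1.818182+-1.487603=0.3306
k=2 src: inc=-1.487603, refl=-1.487603·-0.818182=1.2171; V=1.818182+-1.487603+1.217130=1.5477
k=3 load: inc=1.217130, refl=1.217130·-0.818182=-0.9958; V=0.330579+1.217130+-0.995834=0.5519
k=4 src: inc=-0.995834, refl=-0.995834·-0.818182=0.8148; V=1.547708+-0.995834+0.814773=1.3666
k=5 load: inc=0.814773, refl=0.814773·-0.818182=-0.6666; V=0.551875+0.814773+-0.666632=0.7000
k=6 src: inc=-0.666632, refl=-0.666632·-0.818182=0.5454; V=1.366648+-0.666632+0.545427=1.2454
k=7 load: inc=0.545427, refl=0.545427·-0.818182=-0.4463; V=0.700015+0.545427+-0.446258=0.7992
k=8 src: inc=-0.446258, refl=-0.446258·-0.818182=0.3651; V=1.245442+-0.446258+0.365120=1.1643
k=9 load: inc=0.365120, refl=0.365120·-0.818182=-0.2987; V=0.799184+0.365120+-0.298735=0.8656
k=10 src: inc=-0.298735, refl=-0.298735·-0.818182=0.2444; V=1.164304+-0.298735+0.244419=1.1100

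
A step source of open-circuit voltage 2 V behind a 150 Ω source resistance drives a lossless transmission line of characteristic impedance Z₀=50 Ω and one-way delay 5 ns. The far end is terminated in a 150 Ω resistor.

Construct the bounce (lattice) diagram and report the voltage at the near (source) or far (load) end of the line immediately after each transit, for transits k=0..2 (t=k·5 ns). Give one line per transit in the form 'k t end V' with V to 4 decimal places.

0 0 source 0.5000
1 5 load 0.7500
2 10 source 0.8750

Γ_L=0.500000, Γ_S=0.500000; launch V₁=2·50/200=0.500000
k=0 src: V=0.5000
k=1 load: inc=0.500000, refl=0.500000·0.500000=0.2500; V=0.000000+0.500000+0.250000=0.7500
k=2 src: inc=0.250000, refl=0.250000·0.500000=0.1250; V=0.500000+0.250000+0.125000=0.8750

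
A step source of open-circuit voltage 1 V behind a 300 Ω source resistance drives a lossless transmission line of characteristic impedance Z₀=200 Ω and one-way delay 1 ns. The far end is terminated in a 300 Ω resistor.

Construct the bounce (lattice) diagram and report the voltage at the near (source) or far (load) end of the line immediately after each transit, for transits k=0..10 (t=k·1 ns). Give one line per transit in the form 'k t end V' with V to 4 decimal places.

Γ_L=0.200000, Γ_S=0.200000; launch V₁=1·200/500=0.400000
k=0 src: V=0.4000
k=1 load: inc=0.400000, refl=0.400000·0.200000=0.0800; V=0.000000+0.400000+0.080000=0.4800
k=2 src: inc=0.080000, refl=0.080000·0.200000=0.0160; V=0.400000+0.080000+0.016000=0.4960
k=3 load: inc=0.016000, refl=0.016000·0.200000=0.0032; V=0.480000+0.016000+0.003200=0.4992
k=4 src: inc=0.003200, refl=0.003200·0.200000=0.0006; V=0.496000+0.003200+0.000640=0.4998
k=5 load: inc=0.000640, refl=0.000640·0.200000=0.0001; V=0.499200+0.000640+0.000128=0.5000
k=6 src: inc=0.000128, refl=0.000128·0.200000=0.0000; V=0.499840+0.000128+0.000026=0.5000
k=7 load: inc=0.000026, refl=0.000026·0.200000=0.0000; V=0.499968+0.000026+0.000005=0.5000
k=8 src: inc=0.000005, refl=0.000005·0.200000=0.0000; V=0.499994+0.000005+0.000001=0.5000
k=9 load: inc=0.000001, refl=0.000001·0.200000=0.0000; V=0.499999+0.000001+0.000000=0.5000
k=10 src: inc=0.000000, refl=0.000000·0.200000=0.0000; V=0.500000+0.000000+0.000000=0.5000

0 0 source 0.4000
1 1 load 0.4800
2 2 source 0.4960
3 3 load 0.4992
4 4 source 0.4998
5 5 load 0.5000
6 6 source 0.5000
7 7 load 0.5000
8 8 source 0.5000
9 9 load 0.5000
10 10 source 0.5000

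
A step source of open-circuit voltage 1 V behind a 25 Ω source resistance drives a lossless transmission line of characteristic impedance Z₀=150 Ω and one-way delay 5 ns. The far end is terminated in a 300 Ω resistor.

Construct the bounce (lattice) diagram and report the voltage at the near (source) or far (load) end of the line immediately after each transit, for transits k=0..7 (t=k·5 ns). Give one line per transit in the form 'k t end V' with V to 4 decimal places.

0 0 source 0.8571
1 5 load 1.1429
2 10 source 0.9388
3 15 load 0.8707
4 20 source 0.9193
5 25 load 0.9355
6 30 source 0.9240
7 35 load 0.9201

Γ_L=0.333333, Γ_S=-0.714286; launch V₁=1·150/175=0.857143
k=0 src: V=0.8571
k=1 load: inc=0.857143, refl=0.857143·0.333333=0.2857; V=0.000000+0.857143+0.285714=1.1429
k=2 src: inc=0.285714, refl=0.285714·-0.714286=-0.2041; V=0.857143+0.285714+-0.204082=0.9388
k=3 load: inc=-0.204082, refl=-0.204082·0.333333=-0.0680; V=1.142857+-0.204082+-0.068027=0.8707
k=4 src: inc=-0.068027, refl=-0.068027·-0.714286=0.0486; V=0.938776+-0.068027+0.048591=0.9193
k=5 load: inc=0.048591, refl=0.048591·0.333333=0.0162; V=0.870748+0.048591+0.016197=0.9355
k=6 src: inc=0.016197, refl=0.016197·-0.714286=-0.0116; V=0.919339+0.016197+-0.011569=0.9240
k=7 load: inc=-0.011569, refl=-0.011569·0.333333=-0.0039; V=0.935536+-0.011569+-0.003856=0.9201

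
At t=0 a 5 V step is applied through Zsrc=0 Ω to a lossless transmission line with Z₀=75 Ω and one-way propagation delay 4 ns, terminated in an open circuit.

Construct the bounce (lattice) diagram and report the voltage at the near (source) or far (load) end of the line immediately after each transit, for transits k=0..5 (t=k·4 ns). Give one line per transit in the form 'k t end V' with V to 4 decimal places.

Γ_L=1.000000, Γ_S=-1.000000; launch V₁=5·75/75=5.000000
k=0 src: V=5.0000
k=1 load: inc=5.000000, refl=5.000000·1.000000=5.0000; V=0.000000+5.000000+5.000000=10.0000
k=2 src: inc=5.000000, refl=5.000000·-1.000000=-5.0000; V=5.000000+5.000000+-5.000000=5.0000
k=3 load: inc=-5.000000, refl=-5.000000·1.000000=-5.0000; V=10.000000+-5.000000+-5.000000=0.0000
k=4 src: inc=-5.000000, refl=-5.000000·-1.000000=5.0000; V=5.000000+-5.000000+5.000000=5.0000
k=5 load: inc=5.000000, refl=5.000000·1.000000=5.0000; V=0.000000+5.000000+5.000000=10.0000

0 0 source 5.0000
1 4 load 10.0000
2 8 source 5.0000
3 12 load 0.0000
4 16 source 5.0000
5 20 load 10.0000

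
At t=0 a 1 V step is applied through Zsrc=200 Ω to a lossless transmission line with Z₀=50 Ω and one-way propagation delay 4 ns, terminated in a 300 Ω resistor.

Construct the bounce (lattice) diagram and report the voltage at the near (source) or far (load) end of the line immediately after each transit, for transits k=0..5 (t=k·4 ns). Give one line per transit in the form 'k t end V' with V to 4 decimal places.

0 0 source 0.2000
1 4 load 0.3429
2 8 source 0.4286
3 12 load 0.4898
4 16 source 0.5265
5 20 load 0.5528

Γ_L=0.714286, Γ_S=0.600000; launch V₁=1·50/250=0.200000
k=0 src: V=0.2000
k=1 load: inc=0.200000, refl=0.200000·0.714286=0.1429; V=0.000000+0.200000+0.142857=0.3429
k=2 src: inc=0.142857, refl=0.142857·0.600000=0.0857; V=0.200000+0.142857+0.085714=0.4286
k=3 load: inc=0.085714, refl=0.085714·0.714286=0.0612; V=0.342857+0.085714+0.061224=0.4898
k=4 src: inc=0.061224, refl=0.061224·0.600000=0.0367; V=0.428571+0.061224+0.036735=0.5265
k=5 load: inc=0.036735, refl=0.036735·0.714286=0.0262; V=0.489796+0.036735+0.026239=0.5528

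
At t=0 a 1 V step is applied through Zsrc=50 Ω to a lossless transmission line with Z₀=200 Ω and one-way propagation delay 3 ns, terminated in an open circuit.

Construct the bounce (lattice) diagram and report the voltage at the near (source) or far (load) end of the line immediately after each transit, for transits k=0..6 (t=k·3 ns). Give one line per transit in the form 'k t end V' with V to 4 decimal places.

0 0 source 0.8000
1 3 load 1.6000
2 6 source 1.1200
3 9 load 0.6400
4 12 source 0.9280
5 15 load 1.2160
6 18 source 1.0432

Γ_L=1.000000, Γ_S=-0.600000; launch V₁=1·200/250=0.800000
k=0 src: V=0.8000
k=1 load: inc=0.800000, refl=0.800000·1.000000=0.8000; V=0.000000+0.800000+0.800000=1.6000
k=2 src: inc=0.800000, refl=0.800000·-0.600000=-0.4800; V=0.800000+0.800000+-0.480000=1.1200
k=3 load: inc=-0.480000, refl=-0.480000·1.000000=-0.4800; V=1.600000+-0.480000+-0.480000=0.6400
k=4 src: inc=-0.480000, refl=-0.480000·-0.600000=0.2880; V=1.120000+-0.480000+0.288000=0.9280
k=5 load: inc=0.288000, refl=0.288000·1.000000=0.2880; V=0.640000+0.288000+0.288000=1.2160
k=6 src: inc=0.288000, refl=0.288000·-0.600000=-0.1728; V=0.928000+0.288000+-0.172800=1.0432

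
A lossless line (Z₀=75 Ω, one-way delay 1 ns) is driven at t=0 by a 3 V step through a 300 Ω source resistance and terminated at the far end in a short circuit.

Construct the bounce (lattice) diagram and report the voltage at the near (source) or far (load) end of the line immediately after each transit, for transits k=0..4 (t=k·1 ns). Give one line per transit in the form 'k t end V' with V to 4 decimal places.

Γ_L=-1.000000, Γ_S=0.600000; launch V₁=3·75/375=0.600000
k=0 src: V=0.6000
k=1 load: inc=0.600000, refl=0.600000·-1.000000=-0.6000; V=0.000000+0.600000+-0.600000=0.0000
k=2 src: inc=-0.600000, refl=-0.600000·0.600000=-0.3600; V=0.600000+-0.600000+-0.360000=-0.3600
k=3 load: inc=-0.360000, refl=-0.360000·-1.000000=0.3600; V=0.000000+-0.360000+0.360000=0.0000
k=4 src: inc=0.360000, refl=0.360000·0.600000=0.2160; V=-0.360000+0.360000+0.216000=0.2160

0 0 source 0.6000
1 1 load 0.0000
2 2 source -0.3600
3 3 load 0.0000
4 4 source 0.2160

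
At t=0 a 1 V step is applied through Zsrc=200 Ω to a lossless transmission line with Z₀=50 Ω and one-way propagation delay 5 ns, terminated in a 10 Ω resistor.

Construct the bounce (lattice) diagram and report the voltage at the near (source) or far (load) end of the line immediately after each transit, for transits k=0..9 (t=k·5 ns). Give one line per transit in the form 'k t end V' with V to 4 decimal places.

0 0 source 0.2000
1 5 load 0.0667
2 10 source -0.0133
3 15 load 0.0400
4 20 source 0.0720
5 25 load 0.0507
6 30 source 0.0379
7 35 load 0.0464
8 40 source 0.0515
9 45 load 0.0481

Γ_L=-0.666667, Γ_S=0.600000; launch V₁=1·50/250=0.200000
k=0 src: V=0.2000
k=1 load: inc=0.200000, refl=0.200000·-0.666667=-0.1333; V=0.000000+0.200000+-0.133333=0.0667
k=2 src: inc=-0.133333, refl=-0.133333·0.600000=-0.0800; V=0.200000+-0.133333+-0.080000=-0.0133
k=3 load: inc=-0.080000, refl=-0.080000·-0.666667=0.0533; V=0.066667+-0.080000+0.053333=0.0400
k=4 src: inc=0.053333, refl=0.053333·0.600000=0.0320; V=-0.013333+0.053333+0.032000=0.0720
k=5 load: inc=0.032000, refl=0.032000·-0.666667=-0.0213; V=0.040000+0.032000+-0.021333=0.0507
k=6 src: inc=-0.021333, refl=-0.021333·0.600000=-0.0128; V=0.072000+-0.021333+-0.012800=0.0379
k=7 load: inc=-0.012800, refl=-0.012800·-0.666667=0.0085; V=0.050667+-0.012800+0.008533=0.0464
k=8 src: inc=0.008533, refl=0.008533·0.600000=0.0051; V=0.037867+0.008533+0.005120=0.0515
k=9 load: inc=0.005120, refl=0.005120·-0.666667=-0.0034; V=0.046400+0.005120+-0.003413=0.0481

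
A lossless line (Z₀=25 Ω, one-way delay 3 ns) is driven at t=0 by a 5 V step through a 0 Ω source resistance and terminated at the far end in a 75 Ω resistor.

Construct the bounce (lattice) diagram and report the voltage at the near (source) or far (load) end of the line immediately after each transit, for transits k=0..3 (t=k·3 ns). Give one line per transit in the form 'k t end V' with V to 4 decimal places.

Γ_L=0.500000, Γ_S=-1.000000; launch V₁=5·25/25=5.000000
k=0 src: V=5.0000
k=1 load: inc=5.000000, refl=5.000000·0.500000=2.5000; V=0.000000+5.000000+2.500000=7.5000
k=2 src: inc=2.500000, refl=2.500000·-1.000000=-2.5000; V=5.000000+2.500000+-2.500000=5.0000
k=3 load: inc=-2.500000, refl=-2.500000·0.500000=-1.2500; V=7.500000+-2.500000+-1.250000=3.7500

0 0 source 5.0000
1 3 load 7.5000
2 6 source 5.0000
3 9 load 3.7500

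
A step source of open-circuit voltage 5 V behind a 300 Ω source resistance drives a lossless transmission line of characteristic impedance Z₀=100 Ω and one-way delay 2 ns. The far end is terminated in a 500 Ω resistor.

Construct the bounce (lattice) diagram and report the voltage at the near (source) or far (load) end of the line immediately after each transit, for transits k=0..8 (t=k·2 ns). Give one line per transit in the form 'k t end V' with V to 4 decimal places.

0 0 source 1.2500
1 2 load 2.0833
2 4 source 2.5000
3 6 load 2.7778
4 8 source 2.9167
5 10 load 3.0093
6 12 source 3.0556
7 14 load 3.0864
8 16 source 3.1019

Γ_L=0.666667, Γ_S=0.500000; launch V₁=5·100/400=1.250000
k=0 src: V=1.2500
k=1 load: inc=1.250000, refl=1.250000·0.666667=0.8333; V=0.000000+1.250000+0.833333=2.0833
k=2 src: inc=0.833333, refl=0.833333·0.500000=0.4167; V=1.250000+0.833333+0.416667=2.5000
k=3 load: inc=0.416667, refl=0.416667·0.666667=0.2778; V=2.083333+0.416667+0.277778=2.7778
k=4 src: inc=0.277778, refl=0.277778·0.500000=0.1389; V=2.500000+0.277778+0.138889=2.9167
k=5 load: inc=0.138889, refl=0.138889·0.666667=0.0926; V=2.777778+0.138889+0.092593=3.0093
k=6 src: inc=0.092593, refl=0.092593·0.500000=0.0463; V=2.916667+0.092593+0.046296=3.0556
k=7 load: inc=0.046296, refl=0.046296·0.666667=0.0309; V=3.009259+0.046296+0.030864=3.0864
k=8 src: inc=0.030864, refl=0.030864·0.500000=0.0154; V=3.055556+0.030864+0.015432=3.1019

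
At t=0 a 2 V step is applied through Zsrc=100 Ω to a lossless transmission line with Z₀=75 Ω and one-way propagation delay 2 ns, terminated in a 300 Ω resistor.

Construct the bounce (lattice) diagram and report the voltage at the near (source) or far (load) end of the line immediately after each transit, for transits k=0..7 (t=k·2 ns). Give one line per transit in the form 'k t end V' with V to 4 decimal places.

Γ_L=0.600000, Γ_S=0.142857; launch V₁=2·75/175=0.857143
k=0 src: V=0.8571
k=1 load: inc=0.857143, refl=0.857143·0.600000=0.5143; V=0.000000+0.857143+0.514286=1.3714
k=2 src: inc=0.514286, refl=0.514286·0.142857=0.0735; V=0.857143+0.514286+0.073469=1.4449
k=3 load: inc=0.073469, refl=0.073469·0.600000=0.0441; V=1.371429+0.073469+0.044082=1.4890
k=4 src: inc=0.044082, refl=0.044082·0.142857=0.0063; V=1.444898+0.044082+0.006297=1.4953
k=5 load: inc=0.006297, refl=0.006297·0.600000=0.0038; V=1.488980+0.006297+0.003778=1.4991
k=6 src: inc=0.003778, refl=0.003778·0.142857=0.0005; V=1.495277+0.003778+0.000540=1.4996
k=7 load: inc=0.000540, refl=0.000540·0.600000=0.0003; V=1.499055+0.000540+0.000324=1.4999

0 0 source 0.8571
1 2 load 1.3714
2 4 source 1.4449
3 6 load 1.4890
4 8 source 1.4953
5 10 load 1.4991
6 12 source 1.4996
7 14 load 1.4999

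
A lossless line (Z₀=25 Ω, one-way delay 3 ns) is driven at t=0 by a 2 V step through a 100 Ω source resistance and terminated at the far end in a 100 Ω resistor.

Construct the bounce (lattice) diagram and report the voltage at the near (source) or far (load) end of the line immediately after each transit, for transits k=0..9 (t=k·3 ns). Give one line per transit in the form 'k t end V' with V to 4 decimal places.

Γ_L=0.600000, Γ_S=0.600000; launch V₁=2·25/125=0.400000
k=0 src: V=0.4000
k=1 load: inc=0.400000, refl=0.400000·0.600000=0.2400; V=0.000000+0.400000+0.240000=0.6400
k=2 src: inc=0.240000, refl=0.240000·0.600000=0.1440; V=0.400000+0.240000+0.144000=0.7840
k=3 load: inc=0.144000, refl=0.144000·0.600000=0.0864; V=0.640000+0.144000+0.086400=0.8704
k=4 src: inc=0.086400, refl=0.086400·0.600000=0.0518; V=0.784000+0.086400+0.051840=0.9222
k=5 load: inc=0.051840, refl=0.051840·0.600000=0.0311; V=0.870400+0.051840+0.031104=0.9533
k=6 src: inc=0.031104, refl=0.031104·0.600000=0.0187; V=0.922240+0.031104+0.018662=0.9720
k=7 load: inc=0.018662, refl=0.018662·0.600000=0.0112; V=0.953344+0.018662+0.011197=0.9832
k=8 src: inc=0.011197, refl=0.011197·0.600000=0.0067; V=0.972006+0.011197+0.006718=0.9899
k=9 load: inc=0.006718, refl=0.006718·0.600000=0.0040; V=0.983204+0.006718+0.004031=0.9940

0 0 source 0.4000
1 3 load 0.6400
2 6 source 0.7840
3 9 load 0.8704
4 12 source 0.9222
5 15 load 0.9533
6 18 source 0.9720
7 21 load 0.9832
8 24 source 0.9899
9 27 load 0.9940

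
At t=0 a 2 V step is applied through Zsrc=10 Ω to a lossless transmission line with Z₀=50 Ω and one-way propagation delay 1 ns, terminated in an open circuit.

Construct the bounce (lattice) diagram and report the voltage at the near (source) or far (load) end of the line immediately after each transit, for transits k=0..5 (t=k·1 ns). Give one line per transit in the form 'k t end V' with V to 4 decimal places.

Γ_L=1.000000, Γ_S=-0.666667; launch V₁=2·50/60=1.666667
k=0 src: V=1.6667
k=1 load: inc=1.666667, refl=1.666667·1.000000=1.6667; V=0.000000+1.666667+1.666667=3.3333
k=2 src: inc=1.666667, refl=1.666667·-0.666667=-1.1111; V=1.666667+1.666667+-1.111111=2.2222
k=3 load: inc=-1.111111, refl=-1.111111·1.000000=-1.1111; V=3.333333+-1.111111+-1.111111=1.1111
k=4 src: inc=-1.111111, refl=-1.111111·-0.666667=0.7407; V=2.222222+-1.111111+0.740741=1.8519
k=5 load: inc=0.740741, refl=0.740741·1.000000=0.7407; V=1.111111+0.740741+0.740741=2.5926

0 0 source 1.6667
1 1 load 3.3333
2 2 source 2.2222
3 3 load 1.1111
4 4 source 1.8519
5 5 load 2.5926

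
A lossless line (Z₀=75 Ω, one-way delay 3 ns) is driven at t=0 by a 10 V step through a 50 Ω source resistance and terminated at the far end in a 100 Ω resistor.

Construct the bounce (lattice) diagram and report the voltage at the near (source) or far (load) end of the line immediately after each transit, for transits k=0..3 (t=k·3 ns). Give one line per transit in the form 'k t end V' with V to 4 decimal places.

0 0 source 6.0000
1 3 load 6.8571
2 6 source 6.6857
3 9 load 6.6612

Γ_L=0.142857, Γ_S=-0.200000; launch V₁=10·75/125=6.000000
k=0 src: V=6.0000
k=1 load: inc=6.000000, refl=6.000000·0.142857=0.8571; V=0.000000+6.000000+0.857143=6.8571
k=2 src: inc=0.857143, refl=0.857143·-0.200000=-0.1714; V=6.000000+0.857143+-0.171429=6.6857
k=3 load: inc=-0.171429, refl=-0.171429·0.142857=-0.0245; V=6.857143+-0.171429+-0.024490=6.6612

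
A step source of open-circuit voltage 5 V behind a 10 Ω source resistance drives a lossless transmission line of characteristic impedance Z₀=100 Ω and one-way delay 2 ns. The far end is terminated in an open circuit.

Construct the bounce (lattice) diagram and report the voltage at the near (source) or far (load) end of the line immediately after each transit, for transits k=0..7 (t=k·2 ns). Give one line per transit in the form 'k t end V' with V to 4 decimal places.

0 0 source 4.5455
1 2 load 9.0909
2 4 source 5.3719
3 6 load 1.6529
4 8 source 4.6957
5 10 load 7.7385
6 12 source 5.2490
7 14 load 2.7594

Γ_L=1.000000, Γ_S=-0.818182; launch V₁=5·100/110=4.545455
k=0 src: V=4.5455
k=1 load: inc=4.545455, refl=4.545455·1.000000=4.5455; V=0.000000+4.545455+4.545455=9.0909
k=2 src: inc=4.545455, refl=4.545455·-0.818182=-3.7190; V=4.545455+4.545455+-3.719008=5.3719
k=3 load: inc=-3.719008, refl=-3.719008·1.000000=-3.7190; V=9.090909+-3.719008+-3.719008=1.6529
k=4 src: inc=-3.719008, refl=-3.719008·-0.818182=3.0428; V=5.371901+-3.719008+3.042825=4.6957
k=5 load: inc=3.042825, refl=3.042825·1.000000=3.0428; V=1.652893+3.042825+3.042825=7.7385
k=6 src: inc=3.042825, refl=3.042825·-0.818182=-2.4896; V=4.695718+3.042825+-2.489584=5.2490
k=7 load: inc=-2.489584, refl=-2.489584·1.000000=-2.4896; V=7.738542+-2.489584+-2.489584=2.7594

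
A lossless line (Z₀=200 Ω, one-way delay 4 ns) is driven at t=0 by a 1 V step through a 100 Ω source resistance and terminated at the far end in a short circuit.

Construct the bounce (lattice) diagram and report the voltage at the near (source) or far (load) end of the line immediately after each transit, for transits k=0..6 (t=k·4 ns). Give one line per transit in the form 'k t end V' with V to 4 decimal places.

Γ_L=-1.000000, Γ_S=-0.333333; launch V₁=1·200/300=0.666667
k=0 src: V=0.6667
k=1 load: inc=0.666667, refl=0.666667·-1.000000=-0.6667; V=0.000000+0.666667+-0.666667=0.0000
k=2 src: inc=-0.666667, refl=-0.666667·-0.333333=0.2222; V=0.666667+-0.666667+0.222222=0.2222
k=3 load: inc=0.222222, refl=0.222222·-1.000000=-0.2222; V=0.000000+0.222222+-0.222222=0.0000
k=4 src: inc=-0.222222, refl=-0.222222·-0.333333=0.0741; V=0.222222+-0.222222+0.074074=0.0741
k=5 load: inc=0.074074, refl=0.074074·-1.000000=-0.0741; V=0.000000+0.074074+-0.074074=0.0000
k=6 src: inc=-0.074074, refl=-0.074074·-0.333333=0.0247; V=0.074074+-0.074074+0.024691=0.0247

0 0 source 0.6667
1 4 load 0.0000
2 8 source 0.2222
3 12 load 0.0000
4 16 source 0.0741
5 20 load 0.0000
6 24 source 0.0247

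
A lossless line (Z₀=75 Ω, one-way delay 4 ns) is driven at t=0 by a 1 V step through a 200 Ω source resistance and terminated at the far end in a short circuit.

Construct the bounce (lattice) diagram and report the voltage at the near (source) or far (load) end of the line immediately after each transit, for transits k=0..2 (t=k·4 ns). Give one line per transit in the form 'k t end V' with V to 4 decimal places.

0 0 source 0.2727
1 4 load 0.0000
2 8 source -0.1240

Γ_L=-1.000000, Γ_S=0.454545; launch V₁=1·75/275=0.272727
k=0 src: V=0.2727
k=1 load: inc=0.272727, refl=0.272727·-1.000000=-0.2727; V=0.000000+0.272727+-0.272727=0.0000
k=2 src: inc=-0.272727, refl=-0.272727·0.454545=-0.1240; V=0.272727+-0.272727+-0.123967=-0.1240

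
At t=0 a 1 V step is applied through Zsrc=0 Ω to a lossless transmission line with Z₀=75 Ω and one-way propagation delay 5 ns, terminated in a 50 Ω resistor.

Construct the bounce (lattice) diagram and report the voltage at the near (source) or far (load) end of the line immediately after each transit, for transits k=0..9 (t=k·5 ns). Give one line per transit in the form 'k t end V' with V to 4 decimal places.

0 0 source 1.0000
1 5 load 0.8000
2 10 source 1.0000
3 15 load 0.9600
4 20 source 1.0000
5 25 load 0.9920
6 30 source 1.0000
7 35 load 0.9984
8 40 source 1.0000
9 45 load 0.9997

Γ_L=-0.200000, Γ_S=-1.000000; launch V₁=1·75/75=1.000000
k=0 src: V=1.0000
k=1 load: inc=1.000000, refl=1.000000·-0.200000=-0.2000; V=0.000000+1.000000+-0.200000=0.8000
k=2 src: inc=-0.200000, refl=-0.200000·-1.000000=0.2000; V=1.000000+-0.200000+0.200000=1.0000
k=3 load: inc=0.200000, refl=0.200000·-0.200000=-0.0400; V=0.800000+0.200000+-0.040000=0.9600
k=4 src: inc=-0.040000, refl=-0.040000·-1.000000=0.0400; V=1.000000+-0.040000+0.040000=1.0000
k=5 load: inc=0.040000, refl=0.040000·-0.200000=-0.0080; V=0.960000+0.040000+-0.008000=0.9920
k=6 src: inc=-0.008000, refl=-0.008000·-1.000000=0.0080; V=1.000000+-0.008000+0.008000=1.0000
k=7 load: inc=0.008000, refl=0.008000·-0.200000=-0.0016; V=0.992000+0.008000+-0.001600=0.9984
k=8 src: inc=-0.001600, refl=-0.001600·-1.000000=0.0016; V=1.000000+-0.001600+0.001600=1.0000
k=9 load: inc=0.001600, refl=0.001600·-0.200000=-0.0003; V=0.998400+0.001600+-0.000320=0.9997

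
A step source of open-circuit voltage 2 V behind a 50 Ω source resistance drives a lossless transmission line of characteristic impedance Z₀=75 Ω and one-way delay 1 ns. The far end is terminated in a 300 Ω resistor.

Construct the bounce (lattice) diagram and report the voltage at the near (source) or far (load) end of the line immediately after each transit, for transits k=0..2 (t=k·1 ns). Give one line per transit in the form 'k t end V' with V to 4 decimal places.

Γ_L=0.600000, Γ_S=-0.200000; launch V₁=2·75/125=1.200000
k=0 src: V=1.2000
k=1 load: inc=1.200000, refl=1.200000·0.600000=0.7200; V=0.000000+1.200000+0.720000=1.9200
k=2 src: inc=0.720000, refl=0.720000·-0.200000=-0.1440; V=1.200000+0.720000+-0.144000=1.7760

0 0 source 1.2000
1 1 load 1.9200
2 2 source 1.7760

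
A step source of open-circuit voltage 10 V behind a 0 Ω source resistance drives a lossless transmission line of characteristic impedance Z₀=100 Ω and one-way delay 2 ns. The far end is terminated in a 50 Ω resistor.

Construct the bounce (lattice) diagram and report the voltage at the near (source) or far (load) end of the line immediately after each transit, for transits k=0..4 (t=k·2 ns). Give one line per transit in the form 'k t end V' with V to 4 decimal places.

0 0 source 10.0000
1 2 load 6.6667
2 4 source 10.0000
3 6 load 8.8889
4 8 source 10.0000

Γ_L=-0.333333, Γ_S=-1.000000; launch V₁=10·100/100=10.000000
k=0 src: V=10.0000
k=1 load: inc=10.000000, refl=10.000000·-0.333333=-3.3333; V=0.000000+10.000000+-3.333333=6.6667
k=2 src: inc=-3.333333, refl=-3.333333·-1.000000=3.3333; V=10.000000+-3.333333+3.333333=10.0000
k=3 load: inc=3.333333, refl=3.333333·-0.333333=-1.1111; V=6.666667+3.333333+-1.111111=8.8889
k=4 src: inc=-1.111111, refl=-1.111111·-1.000000=1.1111; V=10.000000+-1.111111+1.111111=10.0000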